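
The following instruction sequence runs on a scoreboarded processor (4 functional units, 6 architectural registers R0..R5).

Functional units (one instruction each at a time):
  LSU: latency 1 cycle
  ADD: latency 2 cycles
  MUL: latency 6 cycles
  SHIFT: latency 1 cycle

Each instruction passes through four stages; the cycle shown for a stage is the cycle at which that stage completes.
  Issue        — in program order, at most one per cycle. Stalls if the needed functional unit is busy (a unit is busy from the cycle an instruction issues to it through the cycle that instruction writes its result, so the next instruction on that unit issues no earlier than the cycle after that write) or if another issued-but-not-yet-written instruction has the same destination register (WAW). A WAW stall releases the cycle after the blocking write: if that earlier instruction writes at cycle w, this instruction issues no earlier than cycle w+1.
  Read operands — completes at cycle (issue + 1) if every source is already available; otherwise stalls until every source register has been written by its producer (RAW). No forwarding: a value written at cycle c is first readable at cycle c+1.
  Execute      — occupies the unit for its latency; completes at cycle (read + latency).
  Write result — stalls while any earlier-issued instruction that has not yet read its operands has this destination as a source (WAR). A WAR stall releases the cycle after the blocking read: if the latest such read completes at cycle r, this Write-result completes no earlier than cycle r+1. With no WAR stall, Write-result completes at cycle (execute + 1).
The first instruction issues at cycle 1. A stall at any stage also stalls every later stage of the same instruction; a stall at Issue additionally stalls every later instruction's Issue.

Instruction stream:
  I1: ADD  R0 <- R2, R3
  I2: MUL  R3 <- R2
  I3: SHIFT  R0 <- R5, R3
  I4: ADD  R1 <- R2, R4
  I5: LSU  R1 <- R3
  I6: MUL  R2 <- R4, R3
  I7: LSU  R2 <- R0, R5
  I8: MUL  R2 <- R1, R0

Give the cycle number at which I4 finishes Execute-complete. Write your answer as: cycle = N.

cycle = 10

I1  is:1  ro:2  ex:4  wr:5
I2  is:2  ro:3  ex:9  wr:10
I3  is:6  ro:11  ex:12  wr:13  — WAW R0: wait I1 write@5, RAW R3: wait I2 write@10
I4  is:7  ro:8  ex:10  wr:11
I5  is:12  ro:13  ex:14  wr:15  — WAW R1: wait I4 write@11
I6  is:13  ro:14  ex:20  wr:21
I7  is:22  ro:23  ex:24  wr:25  — WAW R2: wait I6 write@21
I8  is:26  ro:27  ex:33  wr:34  — WAW R2: wait I7 write@25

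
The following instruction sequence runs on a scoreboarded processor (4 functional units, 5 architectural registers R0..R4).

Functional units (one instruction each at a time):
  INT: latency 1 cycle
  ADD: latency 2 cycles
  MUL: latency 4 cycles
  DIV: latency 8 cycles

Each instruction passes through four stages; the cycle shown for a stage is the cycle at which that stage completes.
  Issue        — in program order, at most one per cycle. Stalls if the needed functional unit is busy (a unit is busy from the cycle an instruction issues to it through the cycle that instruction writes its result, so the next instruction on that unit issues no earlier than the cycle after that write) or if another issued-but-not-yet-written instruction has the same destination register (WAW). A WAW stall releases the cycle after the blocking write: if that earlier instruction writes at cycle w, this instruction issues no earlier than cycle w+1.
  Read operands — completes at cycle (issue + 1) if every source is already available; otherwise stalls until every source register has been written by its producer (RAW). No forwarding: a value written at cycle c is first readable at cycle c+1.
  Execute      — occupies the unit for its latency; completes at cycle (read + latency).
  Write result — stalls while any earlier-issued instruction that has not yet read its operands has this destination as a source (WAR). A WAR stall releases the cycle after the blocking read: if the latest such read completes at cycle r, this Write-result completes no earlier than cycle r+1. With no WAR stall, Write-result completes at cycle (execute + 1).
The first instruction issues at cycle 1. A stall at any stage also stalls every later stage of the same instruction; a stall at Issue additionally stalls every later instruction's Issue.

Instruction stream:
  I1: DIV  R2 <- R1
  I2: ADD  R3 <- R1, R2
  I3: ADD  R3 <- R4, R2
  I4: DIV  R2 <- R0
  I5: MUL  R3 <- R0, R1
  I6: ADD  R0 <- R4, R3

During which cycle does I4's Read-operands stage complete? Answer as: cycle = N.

cycle = 18

[1] issue I1 (DIV)
[2] I1 read-ops, issue I2 (ADD)
[10] I1 finished on DIV
[11] I1→R2
[12] I2 read-ops
[14] I2 finished on ADD
[15] I2→R3
[16] issue I3 (ADD)
[17] I3 read-ops, issue I4 (DIV)
[18] I4 read-ops
[19] I3 finished on ADD
[20] I3→R3
[21] issue I5 (MUL)
[22] I5 read-ops, issue I6 (ADD)
[26] I4 finished on DIV, I5 finished on MUL
[27] I4→R2, I5→R3
[28] I6 read-ops
[30] I6 finished on ADD
[31] I6→R0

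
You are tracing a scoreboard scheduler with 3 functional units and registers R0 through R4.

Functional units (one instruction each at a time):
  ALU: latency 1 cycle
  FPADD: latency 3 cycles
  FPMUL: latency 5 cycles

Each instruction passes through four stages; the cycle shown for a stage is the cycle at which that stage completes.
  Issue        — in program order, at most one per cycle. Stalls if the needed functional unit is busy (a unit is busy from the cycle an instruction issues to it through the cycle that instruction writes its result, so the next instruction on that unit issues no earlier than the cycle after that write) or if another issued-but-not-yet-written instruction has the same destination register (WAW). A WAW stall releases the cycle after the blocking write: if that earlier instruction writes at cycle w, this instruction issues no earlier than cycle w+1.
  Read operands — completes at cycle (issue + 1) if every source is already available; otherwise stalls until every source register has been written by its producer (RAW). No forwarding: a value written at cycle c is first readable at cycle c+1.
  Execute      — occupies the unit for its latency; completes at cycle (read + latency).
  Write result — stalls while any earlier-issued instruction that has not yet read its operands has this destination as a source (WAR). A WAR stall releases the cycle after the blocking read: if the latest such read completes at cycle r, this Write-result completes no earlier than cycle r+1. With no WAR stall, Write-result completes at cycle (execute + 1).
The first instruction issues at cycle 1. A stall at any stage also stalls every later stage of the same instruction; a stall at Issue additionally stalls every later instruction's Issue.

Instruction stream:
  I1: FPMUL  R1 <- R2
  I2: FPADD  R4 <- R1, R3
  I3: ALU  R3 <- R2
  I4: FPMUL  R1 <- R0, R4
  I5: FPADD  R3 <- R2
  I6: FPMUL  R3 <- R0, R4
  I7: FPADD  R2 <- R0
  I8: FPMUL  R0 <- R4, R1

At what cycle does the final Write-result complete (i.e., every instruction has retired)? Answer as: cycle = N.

cycle = 36

  I1 | 1 | 2 | 7 | 8
  I2 | 2 | 9 | 12 | 13   RAW R1: wait I1 write@8
  I3 | 3 | 4 | 5 | 10   WAR R3: wait I2 read@9
  I4 | 9 | 14 | 19 | 20   struct: FPMUL busy until I1 writes@8 · RAW R4: wait I2 write@13
  I5 | 14 | 15 | 18 | 19   struct: FPADD busy until I2 writes@13
  I6 | 21 | 22 | 27 | 28   struct: FPMUL busy until I4 writes@20
  I7 | 22 | 23 | 26 | 27
  I8 | 29 | 30 | 35 | 36   struct: FPMUL busy until I6 writes@28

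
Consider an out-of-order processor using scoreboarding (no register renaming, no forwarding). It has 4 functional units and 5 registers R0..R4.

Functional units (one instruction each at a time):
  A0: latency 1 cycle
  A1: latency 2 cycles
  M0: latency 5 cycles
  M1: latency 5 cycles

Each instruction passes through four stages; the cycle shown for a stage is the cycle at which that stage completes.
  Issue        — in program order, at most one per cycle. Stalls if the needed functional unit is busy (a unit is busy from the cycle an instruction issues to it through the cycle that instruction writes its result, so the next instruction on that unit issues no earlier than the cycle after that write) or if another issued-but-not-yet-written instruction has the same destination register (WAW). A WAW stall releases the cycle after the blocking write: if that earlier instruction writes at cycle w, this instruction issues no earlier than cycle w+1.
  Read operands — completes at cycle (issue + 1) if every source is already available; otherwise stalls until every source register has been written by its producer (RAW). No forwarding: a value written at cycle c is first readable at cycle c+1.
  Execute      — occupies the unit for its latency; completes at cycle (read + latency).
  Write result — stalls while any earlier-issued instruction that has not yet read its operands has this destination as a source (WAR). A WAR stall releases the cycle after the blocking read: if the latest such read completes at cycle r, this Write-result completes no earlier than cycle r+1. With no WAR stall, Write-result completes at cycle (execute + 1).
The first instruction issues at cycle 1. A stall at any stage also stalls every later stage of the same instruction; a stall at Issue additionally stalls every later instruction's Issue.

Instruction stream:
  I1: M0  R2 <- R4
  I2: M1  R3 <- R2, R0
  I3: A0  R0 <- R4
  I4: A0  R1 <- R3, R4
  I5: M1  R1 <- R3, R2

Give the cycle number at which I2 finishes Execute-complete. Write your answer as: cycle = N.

cycle = 14

I1  is:1  ro:2  ex:7  wr:8
I2  is:2  ro:9  ex:14  wr:15  — RAW R2: wait I1 write@8
I3  is:3  ro:4  ex:5  wr:10  — WAR R0: wait I2 read@9
I4  is:11  ro:16  ex:17  wr:18  — struct: A0 busy until I3 writes@10, RAW R3: wait I2 write@15
I5  is:19  ro:20  ex:25  wr:26  — WAW R1: wait I4 write@18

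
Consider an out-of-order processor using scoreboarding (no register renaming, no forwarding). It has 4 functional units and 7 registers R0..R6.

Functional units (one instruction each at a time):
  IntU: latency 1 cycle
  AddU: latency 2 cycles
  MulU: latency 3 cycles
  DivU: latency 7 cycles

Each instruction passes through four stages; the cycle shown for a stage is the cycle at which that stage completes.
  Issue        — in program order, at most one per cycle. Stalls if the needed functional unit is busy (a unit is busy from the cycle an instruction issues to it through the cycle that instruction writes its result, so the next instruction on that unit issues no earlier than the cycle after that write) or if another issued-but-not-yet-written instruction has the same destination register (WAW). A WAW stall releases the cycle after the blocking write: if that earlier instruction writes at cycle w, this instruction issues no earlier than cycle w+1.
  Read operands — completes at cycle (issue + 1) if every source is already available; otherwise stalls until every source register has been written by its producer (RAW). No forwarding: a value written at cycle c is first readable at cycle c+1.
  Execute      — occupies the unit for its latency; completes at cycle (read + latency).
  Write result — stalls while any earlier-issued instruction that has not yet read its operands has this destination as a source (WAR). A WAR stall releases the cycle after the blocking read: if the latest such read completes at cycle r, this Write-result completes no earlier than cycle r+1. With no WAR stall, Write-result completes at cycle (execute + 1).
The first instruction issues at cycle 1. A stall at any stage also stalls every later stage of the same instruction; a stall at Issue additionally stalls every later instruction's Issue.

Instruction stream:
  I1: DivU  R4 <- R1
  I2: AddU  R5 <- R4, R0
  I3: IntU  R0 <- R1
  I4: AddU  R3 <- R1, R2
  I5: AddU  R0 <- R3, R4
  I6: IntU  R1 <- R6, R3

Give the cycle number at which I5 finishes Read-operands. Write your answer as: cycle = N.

cycle = 21

t=1  issue I1 (DivU)
t=2  I1 read-ops, issue I2 (AddU)
t=3  issue I3 (IntU)
t=4  I3 read-ops
t=5  I3 finished on IntU
t=9  I1 finished on DivU
t=10  I1→R4
t=11  I2 read-ops
t=12  I3→R0
t=13  I2 finished on AddU
t=14  I2→R5
t=15  issue I4 (AddU)
t=16  I4 read-ops
t=18  I4 finished on AddU
t=19  I4→R3
t=20  issue I5 (AddU)
t=21  I5 read-ops, issue I6 (IntU)
t=22  I6 read-ops
t=23  I5 finished on AddU, I6 finished on IntU
t=24  I5→R0, I6→R1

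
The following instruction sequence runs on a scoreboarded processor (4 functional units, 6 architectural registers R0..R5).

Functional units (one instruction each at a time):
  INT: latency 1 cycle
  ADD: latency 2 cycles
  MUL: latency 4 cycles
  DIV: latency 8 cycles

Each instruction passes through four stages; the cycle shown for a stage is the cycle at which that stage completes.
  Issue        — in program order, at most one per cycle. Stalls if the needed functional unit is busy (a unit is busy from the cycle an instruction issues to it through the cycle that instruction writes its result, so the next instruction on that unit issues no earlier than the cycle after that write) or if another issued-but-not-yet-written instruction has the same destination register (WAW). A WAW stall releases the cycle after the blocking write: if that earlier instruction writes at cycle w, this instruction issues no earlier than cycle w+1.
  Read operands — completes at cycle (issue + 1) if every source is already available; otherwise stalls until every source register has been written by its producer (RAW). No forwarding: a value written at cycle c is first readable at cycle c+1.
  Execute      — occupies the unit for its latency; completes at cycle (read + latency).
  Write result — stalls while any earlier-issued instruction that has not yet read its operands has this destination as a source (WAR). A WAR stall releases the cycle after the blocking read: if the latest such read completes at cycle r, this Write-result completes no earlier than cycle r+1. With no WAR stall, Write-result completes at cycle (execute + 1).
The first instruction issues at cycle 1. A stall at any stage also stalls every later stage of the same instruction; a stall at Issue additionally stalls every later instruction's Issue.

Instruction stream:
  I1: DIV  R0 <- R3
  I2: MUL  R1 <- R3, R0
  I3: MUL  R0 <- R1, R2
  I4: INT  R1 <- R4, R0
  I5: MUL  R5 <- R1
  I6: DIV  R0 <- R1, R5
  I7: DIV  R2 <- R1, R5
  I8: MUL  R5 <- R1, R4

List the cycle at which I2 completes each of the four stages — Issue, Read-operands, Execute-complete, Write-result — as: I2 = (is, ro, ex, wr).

[1] I1 issues→DIV
[2] I1 reads · I2 issues→MUL
[10] I1 exec-done
[11] I1 writes R0
[12] I2 reads
[16] I2 exec-done
[17] I2 writes R1
[18] I3 issues→MUL
[19] I3 reads · I4 issues→INT
[23] I3 exec-done
[24] I3 writes R0
[25] I4 reads · I5 issues→MUL
[26] I4 exec-done · I6 issues→DIV
[27] I4 writes R1
[28] I5 reads
[32] I5 exec-done
[33] I5 writes R5
[34] I6 reads
[42] I6 exec-done
[43] I6 writes R0
[44] I7 issues→DIV
[45] I7 reads · I8 issues→MUL
[46] I8 reads
[50] I8 exec-done
[51] I8 writes R5
[53] I7 exec-done
[54] I7 writes R2

I2 = (2, 12, 16, 17)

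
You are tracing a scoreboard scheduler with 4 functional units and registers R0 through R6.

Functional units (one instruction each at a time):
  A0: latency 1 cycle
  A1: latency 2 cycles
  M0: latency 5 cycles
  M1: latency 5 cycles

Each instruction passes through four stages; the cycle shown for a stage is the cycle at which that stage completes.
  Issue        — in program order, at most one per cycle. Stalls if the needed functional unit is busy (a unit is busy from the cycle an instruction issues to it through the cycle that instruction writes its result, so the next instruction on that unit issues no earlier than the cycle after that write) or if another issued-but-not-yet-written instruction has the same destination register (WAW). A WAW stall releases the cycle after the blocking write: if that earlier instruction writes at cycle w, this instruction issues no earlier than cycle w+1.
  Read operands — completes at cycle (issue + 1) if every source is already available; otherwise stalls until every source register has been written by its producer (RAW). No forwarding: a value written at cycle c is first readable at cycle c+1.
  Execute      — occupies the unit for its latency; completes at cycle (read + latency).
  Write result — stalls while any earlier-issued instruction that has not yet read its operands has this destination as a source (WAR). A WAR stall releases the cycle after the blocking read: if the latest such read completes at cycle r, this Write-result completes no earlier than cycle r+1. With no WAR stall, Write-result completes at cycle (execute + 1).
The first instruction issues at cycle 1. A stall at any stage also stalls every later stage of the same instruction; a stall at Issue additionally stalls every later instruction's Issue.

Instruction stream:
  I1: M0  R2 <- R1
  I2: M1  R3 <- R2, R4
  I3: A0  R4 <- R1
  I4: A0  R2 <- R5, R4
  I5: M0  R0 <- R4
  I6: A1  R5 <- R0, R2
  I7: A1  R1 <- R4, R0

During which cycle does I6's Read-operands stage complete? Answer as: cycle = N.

t=1  I1 issues→M0
t=2  I1 reads · I2 issues→M1
t=3  I3 issues→A0
t=4  I3 reads
t=5  I3 exec-done
t=7  I1 exec-done
t=8  I1 writes R2
t=9  I2 reads
t=10  I3 writes R4
t=11  I4 issues→A0
t=12  I4 reads · I5 issues→M0
t=13  I4 exec-done · I5 reads · I6 issues→A1
t=14  I2 exec-done · I4 writes R2
t=15  I2 writes R3
t=18  I5 exec-done
t=19  I5 writes R0
t=20  I6 reads
t=22  I6 exec-done
t=23  I6 writes R5
t=24  I7 issues→A1
t=25  I7 reads
t=27  I7 exec-done
t=28  I7 writes R1

cycle = 20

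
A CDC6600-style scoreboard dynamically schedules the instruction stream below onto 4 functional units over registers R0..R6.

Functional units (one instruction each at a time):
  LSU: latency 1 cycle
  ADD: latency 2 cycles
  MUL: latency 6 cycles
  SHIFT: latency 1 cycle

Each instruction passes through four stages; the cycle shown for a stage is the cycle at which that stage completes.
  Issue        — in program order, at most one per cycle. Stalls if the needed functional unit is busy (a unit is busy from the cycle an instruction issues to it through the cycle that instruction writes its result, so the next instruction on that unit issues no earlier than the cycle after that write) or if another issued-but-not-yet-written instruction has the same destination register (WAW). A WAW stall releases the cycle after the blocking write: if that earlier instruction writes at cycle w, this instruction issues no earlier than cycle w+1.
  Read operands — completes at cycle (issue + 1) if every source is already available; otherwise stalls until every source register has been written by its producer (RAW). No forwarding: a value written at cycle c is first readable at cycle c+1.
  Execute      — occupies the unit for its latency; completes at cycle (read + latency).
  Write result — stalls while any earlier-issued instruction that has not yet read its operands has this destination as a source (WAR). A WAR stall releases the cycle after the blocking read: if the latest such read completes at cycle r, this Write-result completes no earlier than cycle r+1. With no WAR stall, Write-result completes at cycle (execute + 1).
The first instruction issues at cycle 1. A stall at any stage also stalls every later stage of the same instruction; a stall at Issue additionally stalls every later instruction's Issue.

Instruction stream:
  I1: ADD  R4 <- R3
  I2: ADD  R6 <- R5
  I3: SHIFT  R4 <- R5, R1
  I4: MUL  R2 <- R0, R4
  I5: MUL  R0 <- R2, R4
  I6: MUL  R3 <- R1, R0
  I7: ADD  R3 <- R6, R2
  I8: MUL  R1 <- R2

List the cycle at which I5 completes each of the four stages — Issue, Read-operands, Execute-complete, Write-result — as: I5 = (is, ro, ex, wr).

I5 = (19, 20, 26, 27)

[1] issue I1 (ADD)
[2] I1 read-ops
[4] I1 finished on ADD
[5] I1→R4
[6] issue I2 (ADD)
[7] I2 read-ops; issue I3 (SHIFT)
[8] I3 read-ops; issue I4 (MUL)
[9] I2 finished on ADD; I3 finished on SHIFT
[10] I2→R6; I3→R4
[11] I4 read-ops
[17] I4 finished on MUL
[18] I4→R2
[19] issue I5 (MUL)
[20] I5 read-ops
[26] I5 finished on MUL
[27] I5→R0
[28] issue I6 (MUL)
[29] I6 read-ops
[35] I6 finished on MUL
[36] I6→R3
[37] issue I7 (ADD)
[38] I7 read-ops; issue I8 (MUL)
[39] I8 read-ops
[40] I7 finished on ADD
[41] I7→R3
[45] I8 finished on MUL
[46] I8→R1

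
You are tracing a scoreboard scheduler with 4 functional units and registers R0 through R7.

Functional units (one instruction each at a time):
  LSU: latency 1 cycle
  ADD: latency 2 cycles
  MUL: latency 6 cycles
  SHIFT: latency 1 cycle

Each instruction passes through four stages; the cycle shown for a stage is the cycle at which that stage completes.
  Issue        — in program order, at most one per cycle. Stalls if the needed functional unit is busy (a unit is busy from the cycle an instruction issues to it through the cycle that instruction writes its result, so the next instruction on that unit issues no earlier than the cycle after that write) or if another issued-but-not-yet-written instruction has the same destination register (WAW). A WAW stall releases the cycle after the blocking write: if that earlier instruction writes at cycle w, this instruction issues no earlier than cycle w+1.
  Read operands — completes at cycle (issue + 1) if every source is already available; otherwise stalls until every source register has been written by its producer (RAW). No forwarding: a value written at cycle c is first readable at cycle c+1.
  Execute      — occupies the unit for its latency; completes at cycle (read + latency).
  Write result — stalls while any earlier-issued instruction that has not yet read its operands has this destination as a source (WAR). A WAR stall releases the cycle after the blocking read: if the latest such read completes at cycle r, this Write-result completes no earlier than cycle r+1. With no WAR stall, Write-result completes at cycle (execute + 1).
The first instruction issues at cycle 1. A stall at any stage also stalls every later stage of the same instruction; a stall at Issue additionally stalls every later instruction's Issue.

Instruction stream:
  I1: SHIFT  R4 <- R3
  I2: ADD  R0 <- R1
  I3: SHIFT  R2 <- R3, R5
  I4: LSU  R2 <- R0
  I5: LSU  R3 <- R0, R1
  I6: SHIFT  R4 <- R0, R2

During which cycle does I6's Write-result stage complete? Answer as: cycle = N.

cycle = 17

1) issue 1, read 2, done 3, write 4
2) issue 2, read 3, done 5, write 6
3) issue 5, read 6, done 7, write 8  <struct: SHIFT busy until I1 writes@4>
4) issue 9, read 10, done 11, write 12  <WAW R2: wait I3 write@8>
5) issue 13, read 14, done 15, write 16  <struct: LSU busy until I4 writes@12>
6) issue 14, read 15, done 16, write 17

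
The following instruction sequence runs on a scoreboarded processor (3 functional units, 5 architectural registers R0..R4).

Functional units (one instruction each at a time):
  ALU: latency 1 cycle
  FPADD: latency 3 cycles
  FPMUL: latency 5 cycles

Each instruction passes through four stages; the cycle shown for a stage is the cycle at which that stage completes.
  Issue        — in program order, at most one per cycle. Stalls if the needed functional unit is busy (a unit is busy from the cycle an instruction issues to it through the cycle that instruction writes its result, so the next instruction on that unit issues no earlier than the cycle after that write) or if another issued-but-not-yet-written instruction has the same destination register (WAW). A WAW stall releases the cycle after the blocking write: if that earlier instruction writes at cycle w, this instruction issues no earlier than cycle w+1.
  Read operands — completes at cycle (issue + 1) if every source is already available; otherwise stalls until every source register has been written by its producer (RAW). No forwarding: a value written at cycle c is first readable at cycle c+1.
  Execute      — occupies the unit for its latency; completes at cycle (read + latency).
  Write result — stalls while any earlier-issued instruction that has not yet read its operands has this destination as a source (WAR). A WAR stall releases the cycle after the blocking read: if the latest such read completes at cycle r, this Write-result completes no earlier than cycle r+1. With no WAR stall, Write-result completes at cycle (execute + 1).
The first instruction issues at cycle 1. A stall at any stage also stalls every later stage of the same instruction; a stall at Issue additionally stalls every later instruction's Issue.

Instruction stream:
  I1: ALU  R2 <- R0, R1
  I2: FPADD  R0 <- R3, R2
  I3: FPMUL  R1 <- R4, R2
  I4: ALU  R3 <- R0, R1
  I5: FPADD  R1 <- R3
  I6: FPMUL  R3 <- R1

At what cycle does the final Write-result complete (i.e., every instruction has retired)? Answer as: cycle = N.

cycle = 26

c1: I1 dispatched to ALU
c2: I1 operands ready · I2 dispatched to FPADD
c3: I1 complete · I3 dispatched to FPMUL
c4: R2←I1
c5: I2 operands ready · I3 operands ready · I4 dispatched to ALU
c8: I2 complete
c9: R0←I2
c10: I3 complete
c11: R1←I3
c12: I4 operands ready · I5 dispatched to FPADD
c13: I4 complete
c14: R3←I4
c15: I5 operands ready · I6 dispatched to FPMUL
c18: I5 complete
c19: R1←I5
c20: I6 operands ready
c25: I6 complete
c26: R3←I6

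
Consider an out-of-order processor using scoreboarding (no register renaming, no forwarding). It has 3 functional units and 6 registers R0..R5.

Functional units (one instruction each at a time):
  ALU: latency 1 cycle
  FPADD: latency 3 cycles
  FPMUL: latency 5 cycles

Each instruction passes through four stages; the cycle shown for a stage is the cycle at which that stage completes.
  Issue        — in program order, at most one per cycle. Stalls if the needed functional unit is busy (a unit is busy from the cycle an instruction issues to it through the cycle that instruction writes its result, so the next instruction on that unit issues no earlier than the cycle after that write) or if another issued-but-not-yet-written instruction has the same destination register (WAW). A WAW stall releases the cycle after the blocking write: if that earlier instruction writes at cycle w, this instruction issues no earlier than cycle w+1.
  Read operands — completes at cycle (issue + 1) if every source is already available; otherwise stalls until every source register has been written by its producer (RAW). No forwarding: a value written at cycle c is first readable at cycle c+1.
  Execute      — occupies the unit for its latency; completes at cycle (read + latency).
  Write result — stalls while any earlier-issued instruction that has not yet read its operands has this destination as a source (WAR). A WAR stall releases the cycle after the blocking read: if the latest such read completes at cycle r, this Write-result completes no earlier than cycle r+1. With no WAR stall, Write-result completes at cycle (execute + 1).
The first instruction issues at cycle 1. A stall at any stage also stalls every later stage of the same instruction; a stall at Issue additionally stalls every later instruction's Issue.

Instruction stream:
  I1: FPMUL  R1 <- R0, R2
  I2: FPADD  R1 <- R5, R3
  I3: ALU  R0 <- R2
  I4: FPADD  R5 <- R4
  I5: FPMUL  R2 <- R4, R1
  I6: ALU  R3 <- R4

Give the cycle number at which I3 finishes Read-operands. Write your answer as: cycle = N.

cycle = 11

I1: IS=1 RO=2 EX=7 WR=8
I2: IS=9 RO=10 EX=13 WR=14  [WAW R1: wait I1 write@8]
I3: IS=10 RO=11 EX=12 WR=13
I4: IS=15 RO=16 EX=19 WR=20  [struct: FPADD busy until I2 writes@14]
I5: IS=16 RO=17 EX=22 WR=23
I6: IS=17 RO=18 EX=19 WR=20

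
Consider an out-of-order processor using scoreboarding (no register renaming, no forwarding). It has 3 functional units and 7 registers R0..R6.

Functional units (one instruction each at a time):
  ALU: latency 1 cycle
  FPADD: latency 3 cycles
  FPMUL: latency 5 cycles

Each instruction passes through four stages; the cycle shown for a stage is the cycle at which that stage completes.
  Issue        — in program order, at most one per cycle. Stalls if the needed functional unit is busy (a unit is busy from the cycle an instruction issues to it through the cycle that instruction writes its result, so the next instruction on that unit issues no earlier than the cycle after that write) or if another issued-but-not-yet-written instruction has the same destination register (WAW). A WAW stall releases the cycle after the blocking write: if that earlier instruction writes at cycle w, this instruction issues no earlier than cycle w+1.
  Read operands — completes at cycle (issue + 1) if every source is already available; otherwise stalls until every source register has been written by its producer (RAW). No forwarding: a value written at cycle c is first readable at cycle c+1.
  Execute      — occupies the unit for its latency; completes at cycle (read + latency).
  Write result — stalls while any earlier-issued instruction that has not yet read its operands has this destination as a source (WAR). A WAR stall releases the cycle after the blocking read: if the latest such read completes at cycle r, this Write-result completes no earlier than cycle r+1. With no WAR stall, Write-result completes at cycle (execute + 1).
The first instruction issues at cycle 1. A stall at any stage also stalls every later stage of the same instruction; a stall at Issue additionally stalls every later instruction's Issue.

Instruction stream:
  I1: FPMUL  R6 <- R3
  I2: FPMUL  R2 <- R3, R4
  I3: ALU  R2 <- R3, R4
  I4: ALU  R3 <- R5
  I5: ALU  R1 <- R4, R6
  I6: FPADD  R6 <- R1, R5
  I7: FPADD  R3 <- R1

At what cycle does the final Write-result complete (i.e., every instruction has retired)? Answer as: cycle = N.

cycle 1: issue I1 (FPMUL)
cycle 2: I1 read-ops
cycle 7: I1 finished on FPMUL
cycle 8: I1→R6
cycle 9: issue I2 (FPMUL)
cycle 10: I2 read-ops
cycle 15: I2 finished on FPMUL
cycle 16: I2→R2
cycle 17: issue I3 (ALU)
cycle 18: I3 read-ops
cycle 19: I3 finished on ALU
cycle 20: I3→R2
cycle 21: issue I4 (ALU)
cycle 22: I4 read-ops
cycle 23: I4 finished on ALU
cycle 24: I4→R3
cycle 25: issue I5 (ALU)
cycle 26: I5 read-ops; issue I6 (FPADD)
cycle 27: I5 finished on ALU
cycle 28: I5→R1
cycle 29: I6 read-ops
cycle 32: I6 finished on FPADD
cycle 33: I6→R6
cycle 34: issue I7 (FPADD)
cycle 35: I7 read-ops
cycle 38: I7 finished on FPADD
cycle 39: I7→R3

cycle = 39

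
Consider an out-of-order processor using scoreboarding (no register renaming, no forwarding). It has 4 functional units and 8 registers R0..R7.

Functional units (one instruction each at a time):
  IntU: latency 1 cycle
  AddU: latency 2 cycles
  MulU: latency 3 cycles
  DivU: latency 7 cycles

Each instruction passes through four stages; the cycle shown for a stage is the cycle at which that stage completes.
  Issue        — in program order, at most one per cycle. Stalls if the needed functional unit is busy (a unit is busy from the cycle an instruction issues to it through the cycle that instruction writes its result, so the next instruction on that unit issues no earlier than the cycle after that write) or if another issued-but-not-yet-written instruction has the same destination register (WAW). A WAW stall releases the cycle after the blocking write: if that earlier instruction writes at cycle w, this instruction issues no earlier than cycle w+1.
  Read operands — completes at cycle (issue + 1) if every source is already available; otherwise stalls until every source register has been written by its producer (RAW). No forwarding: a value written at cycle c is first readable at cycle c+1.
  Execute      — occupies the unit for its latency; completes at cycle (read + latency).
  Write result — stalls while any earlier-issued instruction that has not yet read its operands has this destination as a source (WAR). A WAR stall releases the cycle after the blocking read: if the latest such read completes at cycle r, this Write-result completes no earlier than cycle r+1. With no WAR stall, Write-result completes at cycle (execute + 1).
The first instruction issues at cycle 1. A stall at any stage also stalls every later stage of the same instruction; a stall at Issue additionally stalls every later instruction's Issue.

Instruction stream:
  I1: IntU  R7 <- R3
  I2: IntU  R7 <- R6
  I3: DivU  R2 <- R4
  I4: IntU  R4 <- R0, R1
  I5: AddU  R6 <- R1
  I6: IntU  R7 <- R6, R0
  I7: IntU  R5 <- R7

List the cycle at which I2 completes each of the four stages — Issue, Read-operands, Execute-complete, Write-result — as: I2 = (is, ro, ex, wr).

I2 = (5, 6, 7, 8)

t=1  I1 issues→IntU
t=2  I1 reads
t=3  I1 exec-done
t=4  I1 writes R7
t=5  I2 issues→IntU
t=6  I2 reads, I3 issues→DivU
t=7  I2 exec-done, I3 reads
t=8  I2 writes R7
t=9  I4 issues→IntU
t=10  I4 reads, I5 issues→AddU
t=11  I4 exec-done, I5 reads
t=12  I4 writes R4
t=13  I5 exec-done, I6 issues→IntU
t=14  I3 exec-done, I5 writes R6
t=15  I3 writes R2, I6 reads
t=16  I6 exec-done
t=17  I6 writes R7
t=18  I7 issues→IntU
t=19  I7 reads
t=20  I7 exec-done
t=21  I7 writes R5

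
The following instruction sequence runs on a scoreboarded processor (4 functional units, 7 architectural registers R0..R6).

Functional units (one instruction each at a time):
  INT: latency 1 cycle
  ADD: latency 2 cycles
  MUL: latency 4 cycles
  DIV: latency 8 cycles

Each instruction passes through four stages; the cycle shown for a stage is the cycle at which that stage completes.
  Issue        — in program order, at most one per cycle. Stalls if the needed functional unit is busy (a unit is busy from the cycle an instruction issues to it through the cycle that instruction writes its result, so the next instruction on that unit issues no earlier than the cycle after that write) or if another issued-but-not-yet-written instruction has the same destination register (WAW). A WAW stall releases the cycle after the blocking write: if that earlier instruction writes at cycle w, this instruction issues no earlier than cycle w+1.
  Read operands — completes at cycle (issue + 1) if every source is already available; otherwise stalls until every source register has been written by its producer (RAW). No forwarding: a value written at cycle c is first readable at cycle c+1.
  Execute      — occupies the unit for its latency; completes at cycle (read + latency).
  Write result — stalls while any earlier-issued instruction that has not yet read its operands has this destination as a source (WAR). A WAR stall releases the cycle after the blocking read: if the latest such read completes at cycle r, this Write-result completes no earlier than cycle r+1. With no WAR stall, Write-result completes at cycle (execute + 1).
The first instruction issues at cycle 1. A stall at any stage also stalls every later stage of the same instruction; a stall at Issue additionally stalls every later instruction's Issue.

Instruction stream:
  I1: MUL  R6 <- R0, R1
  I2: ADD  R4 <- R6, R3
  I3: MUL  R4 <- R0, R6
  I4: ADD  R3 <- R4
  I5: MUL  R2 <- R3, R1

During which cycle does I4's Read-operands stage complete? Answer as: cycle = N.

cycle = 19

I1 -> (1, 2, 6, 7)
I2 -> (2, 8, 10, 11)  // RAW R6: wait I1 write@7
I3 -> (12, 13, 17, 18)  // WAW R4: wait I2 write@11
I4 -> (13, 19, 21, 22)  // RAW R4: wait I3 write@18
I5 -> (19, 23, 27, 28)  // struct: MUL busy until I3 writes@18, RAW R3: wait I4 write@22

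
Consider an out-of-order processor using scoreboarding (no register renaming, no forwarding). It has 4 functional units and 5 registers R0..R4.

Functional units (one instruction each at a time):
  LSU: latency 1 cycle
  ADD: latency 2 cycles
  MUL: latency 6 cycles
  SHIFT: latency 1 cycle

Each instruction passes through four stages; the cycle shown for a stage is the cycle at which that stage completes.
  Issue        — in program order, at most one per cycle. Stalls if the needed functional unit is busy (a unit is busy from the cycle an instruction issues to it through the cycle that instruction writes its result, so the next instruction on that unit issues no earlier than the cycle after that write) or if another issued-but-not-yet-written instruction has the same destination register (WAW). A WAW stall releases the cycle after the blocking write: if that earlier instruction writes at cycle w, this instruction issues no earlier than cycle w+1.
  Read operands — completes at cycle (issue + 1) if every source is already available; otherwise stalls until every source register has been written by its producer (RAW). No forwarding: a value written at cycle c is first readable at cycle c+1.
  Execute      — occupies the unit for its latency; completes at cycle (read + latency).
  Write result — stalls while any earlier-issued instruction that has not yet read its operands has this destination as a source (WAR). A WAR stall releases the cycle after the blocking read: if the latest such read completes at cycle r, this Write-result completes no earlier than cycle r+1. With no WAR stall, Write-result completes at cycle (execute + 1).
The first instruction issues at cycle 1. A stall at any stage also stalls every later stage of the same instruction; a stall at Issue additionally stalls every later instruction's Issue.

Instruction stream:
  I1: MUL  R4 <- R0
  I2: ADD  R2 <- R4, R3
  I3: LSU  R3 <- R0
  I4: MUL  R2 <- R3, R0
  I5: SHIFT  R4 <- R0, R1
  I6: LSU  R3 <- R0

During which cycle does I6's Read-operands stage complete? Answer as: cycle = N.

cycle = 17

[1] I1 issues→MUL
[2] I1 reads · I2 issues→ADD
[3] I3 issues→LSU
[4] I3 reads
[5] I3 exec-done
[8] I1 exec-done
[9] I1 writes R4
[10] I2 reads
[11] I3 writes R3
[12] I2 exec-done
[13] I2 writes R2
[14] I4 issues→MUL
[15] I4 reads · I5 issues→SHIFT
[16] I5 reads · I6 issues→LSU
[17] I5 exec-done · I6 reads
[18] I5 writes R4 · I6 exec-done
[19] I6 writes R3
[21] I4 exec-done
[22] I4 writes R2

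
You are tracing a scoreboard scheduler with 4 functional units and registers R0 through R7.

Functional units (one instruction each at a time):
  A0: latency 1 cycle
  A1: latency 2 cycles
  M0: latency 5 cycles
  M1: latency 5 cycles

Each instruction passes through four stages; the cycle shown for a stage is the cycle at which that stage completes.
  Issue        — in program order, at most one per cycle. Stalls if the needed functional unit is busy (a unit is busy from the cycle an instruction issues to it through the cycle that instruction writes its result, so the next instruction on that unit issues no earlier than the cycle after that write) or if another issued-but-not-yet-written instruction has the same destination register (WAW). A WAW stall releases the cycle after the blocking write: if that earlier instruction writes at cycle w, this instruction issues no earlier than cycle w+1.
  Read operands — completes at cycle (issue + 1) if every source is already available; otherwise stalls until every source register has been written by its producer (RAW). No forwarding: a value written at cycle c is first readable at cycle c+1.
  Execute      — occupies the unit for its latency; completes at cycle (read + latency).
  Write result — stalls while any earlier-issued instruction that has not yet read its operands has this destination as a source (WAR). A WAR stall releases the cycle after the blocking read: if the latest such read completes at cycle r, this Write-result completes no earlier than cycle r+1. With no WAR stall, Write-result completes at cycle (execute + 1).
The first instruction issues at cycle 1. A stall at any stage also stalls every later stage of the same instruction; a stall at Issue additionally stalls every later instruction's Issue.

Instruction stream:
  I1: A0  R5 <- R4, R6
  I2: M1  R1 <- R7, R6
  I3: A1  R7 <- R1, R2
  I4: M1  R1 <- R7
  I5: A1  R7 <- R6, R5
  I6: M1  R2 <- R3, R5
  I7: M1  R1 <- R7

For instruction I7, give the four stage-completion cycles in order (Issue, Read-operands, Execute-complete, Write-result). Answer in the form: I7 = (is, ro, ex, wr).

[1] I1→A0
[2] I1 RO · I2→M1
[3] I1 EX · I2 RO · I3→A1
[4] I1 WR R5
[8] I2 EX
[9] I2 WR R1
[10] I3 RO · I4→M1
[12] I3 EX
[13] I3 WR R7
[14] I4 RO · I5→A1
[15] I5 RO
[17] I5 EX
[18] I5 WR R7
[19] I4 EX
[20] I4 WR R1
[21] I6→M1
[22] I6 RO
[27] I6 EX
[28] I6 WR R2
[29] I7→M1
[30] I7 RO
[35] I7 EX
[36] I7 WR R1

I7 = (29, 30, 35, 36)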